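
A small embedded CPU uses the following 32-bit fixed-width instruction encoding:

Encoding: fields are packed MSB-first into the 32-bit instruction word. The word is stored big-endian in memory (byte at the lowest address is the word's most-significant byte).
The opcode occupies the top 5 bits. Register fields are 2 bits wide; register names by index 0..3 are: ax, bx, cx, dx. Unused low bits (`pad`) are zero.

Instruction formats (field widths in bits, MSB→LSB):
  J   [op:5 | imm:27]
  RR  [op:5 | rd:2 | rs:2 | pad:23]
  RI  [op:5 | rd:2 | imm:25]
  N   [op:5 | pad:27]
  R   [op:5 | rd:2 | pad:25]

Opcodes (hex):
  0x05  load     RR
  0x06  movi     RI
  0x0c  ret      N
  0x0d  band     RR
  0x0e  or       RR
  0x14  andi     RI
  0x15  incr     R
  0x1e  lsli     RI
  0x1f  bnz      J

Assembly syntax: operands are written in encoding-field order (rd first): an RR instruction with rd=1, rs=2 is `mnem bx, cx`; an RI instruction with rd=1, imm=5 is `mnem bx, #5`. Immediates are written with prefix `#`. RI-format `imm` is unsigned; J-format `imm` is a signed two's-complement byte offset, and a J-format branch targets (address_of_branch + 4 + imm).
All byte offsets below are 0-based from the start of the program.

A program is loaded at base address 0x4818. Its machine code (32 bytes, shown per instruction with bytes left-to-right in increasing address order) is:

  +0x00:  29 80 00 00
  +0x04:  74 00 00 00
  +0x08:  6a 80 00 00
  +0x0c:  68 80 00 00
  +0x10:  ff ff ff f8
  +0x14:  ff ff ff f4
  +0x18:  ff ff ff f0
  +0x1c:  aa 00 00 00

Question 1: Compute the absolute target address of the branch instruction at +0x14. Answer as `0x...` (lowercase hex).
off 0x14: read ff ff ff f4 as big → 0xfffffff4
  top 5b → 0x1f → bnz [J]
  [26:0] imm=134217716 (s27→-12) = #-12
  target = base 0x4818 + off 0x14 + 4 + imm -12 = 0x4824

0x4824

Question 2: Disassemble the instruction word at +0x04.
or cx, ax

[04] 74 00 00 00 → 0x74000000
  opcode bits[31:27]=0xe: or/RR
  rd: (w>>25)&0x3=0x2 → cx
  rs: (w>>23)&0x3=0x0 → ax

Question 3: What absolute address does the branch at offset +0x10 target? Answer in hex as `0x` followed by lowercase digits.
0x4824

[10] ff ff ff f8 → 0xfffffff8
  opcode bits[31:27]=0x1f: bnz/J
  imm@[26:0]=0x7fffff8 (s27→-8) ⇒ #-8
  target = base 0x4818 + off 0x10 + 4 + imm -8 = 0x4824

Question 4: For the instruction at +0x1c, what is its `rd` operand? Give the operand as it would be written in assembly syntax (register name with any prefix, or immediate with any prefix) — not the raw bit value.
+0x1c: aa 00 00 00 ⇒ word 0xaa000000 (big)
  op=0xaa000000>>27=0x15 ⇒ incr (R)
  [26:25] rd=1 = bx

bx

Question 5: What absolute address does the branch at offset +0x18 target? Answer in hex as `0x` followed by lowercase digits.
[18] ff ff ff f0 → 0xfffffff0
  top 5b → 0x1f → bnz [J]
  imm: (w>>0)&0x7ffffff=0x7fffff0 (s27→-16) → #-16
  target = base 0x4818 + off 0x18 + 4 + imm -16 = 0x4824

0x4824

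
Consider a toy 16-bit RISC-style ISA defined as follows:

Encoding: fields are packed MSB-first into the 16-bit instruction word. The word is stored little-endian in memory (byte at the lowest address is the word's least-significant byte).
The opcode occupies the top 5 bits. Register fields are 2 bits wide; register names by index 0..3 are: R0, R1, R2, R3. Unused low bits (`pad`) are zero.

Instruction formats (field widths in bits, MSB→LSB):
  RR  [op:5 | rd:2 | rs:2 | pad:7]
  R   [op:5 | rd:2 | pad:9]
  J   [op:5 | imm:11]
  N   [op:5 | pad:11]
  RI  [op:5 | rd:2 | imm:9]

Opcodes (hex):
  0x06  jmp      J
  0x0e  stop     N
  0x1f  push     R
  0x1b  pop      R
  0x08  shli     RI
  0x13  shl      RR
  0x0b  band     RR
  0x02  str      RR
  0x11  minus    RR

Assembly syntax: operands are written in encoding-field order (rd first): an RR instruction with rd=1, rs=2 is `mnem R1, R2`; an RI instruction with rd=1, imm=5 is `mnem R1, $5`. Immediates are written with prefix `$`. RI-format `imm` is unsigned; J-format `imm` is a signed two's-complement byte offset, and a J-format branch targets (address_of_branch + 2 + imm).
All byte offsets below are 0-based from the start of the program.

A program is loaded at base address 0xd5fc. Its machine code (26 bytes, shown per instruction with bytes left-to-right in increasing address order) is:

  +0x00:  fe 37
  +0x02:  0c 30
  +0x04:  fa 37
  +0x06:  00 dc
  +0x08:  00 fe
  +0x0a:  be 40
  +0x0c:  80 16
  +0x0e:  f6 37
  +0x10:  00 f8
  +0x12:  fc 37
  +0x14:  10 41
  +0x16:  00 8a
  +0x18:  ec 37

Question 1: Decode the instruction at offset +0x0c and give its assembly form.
str R3, R1

@+0c  little-endian(80 16) = 0x1680
  op=0x1680>>11=0x2 ⇒ str (RR)
  [10:9] rd=3 = R3
  [8:7] rs=1 = R1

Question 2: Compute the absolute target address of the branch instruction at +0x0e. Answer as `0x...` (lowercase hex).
0xd602

[0e] f6 37 → 0x37f6
  op=0x37f6>>11=0x6 ⇒ jmp (J)
  [10:0] imm=2038 (s11→-10) = $-10
  target = base 0xd5fc + off 0x0e + 2 + imm -10 = 0xd602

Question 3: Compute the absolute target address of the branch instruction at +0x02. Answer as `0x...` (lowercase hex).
off 0x02: read 0c 30 as little → 0x300c
  op=0x300c>>11=0x6 ⇒ jmp (J)
  imm: (w>>0)&0x7ff=0xc → $12
  target = base 0xd5fc + off 0x02 + 2 + imm 12 = 0xd60c

0xd60c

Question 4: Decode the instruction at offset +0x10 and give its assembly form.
push R0

@+10  little-endian(00 f8) = 0xf800
  opcode bits[15:11]=0x1f: push/R
  rd: (w>>9)&0x3=0x0 → R0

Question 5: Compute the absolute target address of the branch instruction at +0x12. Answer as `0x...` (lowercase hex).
off 0x12: read fc 37 as little → 0x37fc
  op=0x37fc>>11=0x6 ⇒ jmp (J)
  imm: (w>>0)&0x7ff=0x7fc (s11→-4) → $-4
  target = base 0xd5fc + off 0x12 + 2 + imm -4 = 0xd60c

0xd60c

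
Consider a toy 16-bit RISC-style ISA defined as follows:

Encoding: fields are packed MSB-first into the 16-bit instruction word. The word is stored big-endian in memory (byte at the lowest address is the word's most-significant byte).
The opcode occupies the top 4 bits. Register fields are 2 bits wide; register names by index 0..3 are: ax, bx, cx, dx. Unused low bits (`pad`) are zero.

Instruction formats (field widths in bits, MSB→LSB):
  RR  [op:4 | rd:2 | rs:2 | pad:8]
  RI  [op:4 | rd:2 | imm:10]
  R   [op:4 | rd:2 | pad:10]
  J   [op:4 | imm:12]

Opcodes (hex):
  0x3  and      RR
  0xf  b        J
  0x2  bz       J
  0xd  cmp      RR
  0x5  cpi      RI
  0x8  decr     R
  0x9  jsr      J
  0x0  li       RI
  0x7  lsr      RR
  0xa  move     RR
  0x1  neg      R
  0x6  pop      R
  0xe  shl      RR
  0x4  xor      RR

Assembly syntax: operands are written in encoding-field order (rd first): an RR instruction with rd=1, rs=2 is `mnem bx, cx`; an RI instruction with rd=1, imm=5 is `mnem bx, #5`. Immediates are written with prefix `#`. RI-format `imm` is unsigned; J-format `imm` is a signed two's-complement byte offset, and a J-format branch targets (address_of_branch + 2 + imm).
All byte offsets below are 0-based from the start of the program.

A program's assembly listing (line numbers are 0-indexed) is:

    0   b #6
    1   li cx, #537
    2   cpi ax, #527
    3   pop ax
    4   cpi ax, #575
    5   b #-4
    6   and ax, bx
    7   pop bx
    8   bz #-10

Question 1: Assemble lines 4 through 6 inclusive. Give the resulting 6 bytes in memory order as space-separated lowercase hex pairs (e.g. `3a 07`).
line 4 (cpi): pack op=0x5:4|rd=0:2|imm=575:10 = 0x523f; big→ 52 3f
line 5 (b): pack op=0xf:4|imm=-4:12 = 0xfffc; big→ ff fc
line 6 (and): pack op=0x3:4|rd=0:2|rs=1:2|pad=0:8 = 0x3100; big→ 31 00

52 3f ff fc 31 00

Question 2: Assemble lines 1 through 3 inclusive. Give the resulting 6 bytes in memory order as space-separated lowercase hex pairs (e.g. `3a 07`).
0a 19 52 0f 60 00

L1: li op=0x0:4|rd=2:2|imm=537:10 ⇒ 0x0a19 ⇒ big 0a 19
L2: cpi op=0x5:4|rd=0:2|imm=527:10 ⇒ 0x520f ⇒ big 52 0f
L3: pop op=0x6:4|rd=0:2|pad=0:10 ⇒ 0x6000 ⇒ big 60 00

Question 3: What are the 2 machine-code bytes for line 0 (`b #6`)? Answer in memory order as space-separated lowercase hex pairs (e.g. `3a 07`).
f0 06

0. b fields op=0xf:4|imm=6:12 → word f006h → f0 06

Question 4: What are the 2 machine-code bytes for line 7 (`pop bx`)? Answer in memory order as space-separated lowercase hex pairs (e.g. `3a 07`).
64 00

L7: pop op=0x6:4|rd=1:2|pad=0:10 ⇒ 0x6400 ⇒ big 64 00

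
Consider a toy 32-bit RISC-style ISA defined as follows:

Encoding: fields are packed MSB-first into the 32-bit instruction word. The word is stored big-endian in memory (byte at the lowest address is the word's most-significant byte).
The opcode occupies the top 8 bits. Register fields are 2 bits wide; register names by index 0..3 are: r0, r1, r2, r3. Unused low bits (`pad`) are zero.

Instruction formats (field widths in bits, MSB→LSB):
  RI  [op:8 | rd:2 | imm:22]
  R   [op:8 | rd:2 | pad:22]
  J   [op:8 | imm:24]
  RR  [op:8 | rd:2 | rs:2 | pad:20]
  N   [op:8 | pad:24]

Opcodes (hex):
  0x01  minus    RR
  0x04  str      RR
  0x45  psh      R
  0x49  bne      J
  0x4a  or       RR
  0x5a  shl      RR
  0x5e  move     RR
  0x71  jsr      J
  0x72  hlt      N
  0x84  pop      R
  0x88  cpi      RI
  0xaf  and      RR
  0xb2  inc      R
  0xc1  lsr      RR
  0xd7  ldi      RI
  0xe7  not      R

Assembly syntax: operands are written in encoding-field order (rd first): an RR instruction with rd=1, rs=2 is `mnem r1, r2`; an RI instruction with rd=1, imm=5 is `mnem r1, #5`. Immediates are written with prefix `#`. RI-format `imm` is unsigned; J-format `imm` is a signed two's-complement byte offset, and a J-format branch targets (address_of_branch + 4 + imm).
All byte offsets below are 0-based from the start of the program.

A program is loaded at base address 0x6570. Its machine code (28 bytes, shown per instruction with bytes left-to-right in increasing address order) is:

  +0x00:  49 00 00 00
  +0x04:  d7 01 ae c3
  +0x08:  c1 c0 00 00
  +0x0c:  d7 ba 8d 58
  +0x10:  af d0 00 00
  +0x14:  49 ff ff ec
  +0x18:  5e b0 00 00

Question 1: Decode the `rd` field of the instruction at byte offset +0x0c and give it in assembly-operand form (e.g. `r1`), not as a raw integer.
+0x0c: d7 ba 8d 58 ⇒ word 0xd7ba8d58 (big)
  op=0xd7ba8d58>>24=0xd7 ⇒ ldi (RI)
  rd: (w>>22)&0x3=0x2 → r2
  imm: (w>>0)&0x3fffff=0x3a8d58 → #3837272

r2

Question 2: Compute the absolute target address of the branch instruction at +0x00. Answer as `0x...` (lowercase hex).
0x6574

[00] 49 00 00 00 → 0x49000000
  top 8b → 0x49 → bne [J]
  [23:0] imm=0 = #0
  target = base 0x6570 + off 0x00 + 4 + imm 0 = 0x6574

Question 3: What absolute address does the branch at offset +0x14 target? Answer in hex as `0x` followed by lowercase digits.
[14] 49 ff ff ec → 0x49ffffec
  top 8b → 0x49 → bne [J]
  imm: (w>>0)&0xffffff=0xffffec (s24→-20) → #-20
  target = base 0x6570 + off 0x14 + 4 + imm -20 = 0x6574

0x6574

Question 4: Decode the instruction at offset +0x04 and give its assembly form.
off 0x04: read d7 01 ae c3 as big → 0xd701aec3
  op=0xd701aec3>>24=0xd7 ⇒ ldi (RI)
  rd@[23:22]=0x0 ⇒ r0
  imm@[21:0]=0x1aec3 ⇒ #110275

ldi r0, #110275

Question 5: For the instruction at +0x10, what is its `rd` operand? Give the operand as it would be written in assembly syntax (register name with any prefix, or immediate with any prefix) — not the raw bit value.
off 0x10: read af d0 00 00 as big → 0xafd00000
  opcode bits[31:24]=0xaf: and/RR
  [23:22] rd=3 = r3
  [21:20] rs=1 = r1

r3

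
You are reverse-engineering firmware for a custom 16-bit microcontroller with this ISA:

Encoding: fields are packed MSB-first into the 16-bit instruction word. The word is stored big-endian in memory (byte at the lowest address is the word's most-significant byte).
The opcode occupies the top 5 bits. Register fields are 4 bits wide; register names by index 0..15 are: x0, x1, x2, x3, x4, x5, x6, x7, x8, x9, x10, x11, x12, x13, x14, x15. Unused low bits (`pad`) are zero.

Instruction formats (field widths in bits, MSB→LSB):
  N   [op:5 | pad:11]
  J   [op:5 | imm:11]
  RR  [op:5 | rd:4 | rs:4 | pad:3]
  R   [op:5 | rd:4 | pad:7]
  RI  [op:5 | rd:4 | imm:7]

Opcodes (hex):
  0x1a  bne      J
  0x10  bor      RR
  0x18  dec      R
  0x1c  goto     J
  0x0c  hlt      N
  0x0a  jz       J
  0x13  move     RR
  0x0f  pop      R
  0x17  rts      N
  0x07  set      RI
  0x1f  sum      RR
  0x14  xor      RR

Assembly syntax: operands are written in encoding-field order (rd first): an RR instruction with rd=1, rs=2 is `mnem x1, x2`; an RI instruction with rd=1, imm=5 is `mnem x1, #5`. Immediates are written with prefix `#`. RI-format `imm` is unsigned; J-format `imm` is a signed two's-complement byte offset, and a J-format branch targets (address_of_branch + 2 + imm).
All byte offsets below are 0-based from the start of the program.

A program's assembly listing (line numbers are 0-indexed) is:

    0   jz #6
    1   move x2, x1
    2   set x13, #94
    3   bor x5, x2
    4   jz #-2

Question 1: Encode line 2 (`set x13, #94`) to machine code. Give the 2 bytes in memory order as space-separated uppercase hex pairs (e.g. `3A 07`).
3E DE

L2: set op=0x7:5|rd=13:4|imm=94:7 ⇒ 0x3ede ⇒ big 3e de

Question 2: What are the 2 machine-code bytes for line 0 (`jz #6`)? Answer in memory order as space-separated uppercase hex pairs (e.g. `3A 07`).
L0: jz op=0xa:5|imm=6:11 ⇒ 0x5006 ⇒ big 50 06

50 06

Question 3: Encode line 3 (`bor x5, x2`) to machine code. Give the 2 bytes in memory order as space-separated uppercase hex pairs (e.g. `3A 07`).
82 90

line 3 (bor): pack op=0x10:5|rd=5:4|rs=2:4|pad=0:3 = 0x8290; big→ 82 90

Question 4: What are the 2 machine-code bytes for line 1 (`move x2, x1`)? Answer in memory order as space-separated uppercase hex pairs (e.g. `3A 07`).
line 1 (move): pack op=0x13:5|rd=2:4|rs=1:4|pad=0:3 = 0x9908; big→ 99 08

99 08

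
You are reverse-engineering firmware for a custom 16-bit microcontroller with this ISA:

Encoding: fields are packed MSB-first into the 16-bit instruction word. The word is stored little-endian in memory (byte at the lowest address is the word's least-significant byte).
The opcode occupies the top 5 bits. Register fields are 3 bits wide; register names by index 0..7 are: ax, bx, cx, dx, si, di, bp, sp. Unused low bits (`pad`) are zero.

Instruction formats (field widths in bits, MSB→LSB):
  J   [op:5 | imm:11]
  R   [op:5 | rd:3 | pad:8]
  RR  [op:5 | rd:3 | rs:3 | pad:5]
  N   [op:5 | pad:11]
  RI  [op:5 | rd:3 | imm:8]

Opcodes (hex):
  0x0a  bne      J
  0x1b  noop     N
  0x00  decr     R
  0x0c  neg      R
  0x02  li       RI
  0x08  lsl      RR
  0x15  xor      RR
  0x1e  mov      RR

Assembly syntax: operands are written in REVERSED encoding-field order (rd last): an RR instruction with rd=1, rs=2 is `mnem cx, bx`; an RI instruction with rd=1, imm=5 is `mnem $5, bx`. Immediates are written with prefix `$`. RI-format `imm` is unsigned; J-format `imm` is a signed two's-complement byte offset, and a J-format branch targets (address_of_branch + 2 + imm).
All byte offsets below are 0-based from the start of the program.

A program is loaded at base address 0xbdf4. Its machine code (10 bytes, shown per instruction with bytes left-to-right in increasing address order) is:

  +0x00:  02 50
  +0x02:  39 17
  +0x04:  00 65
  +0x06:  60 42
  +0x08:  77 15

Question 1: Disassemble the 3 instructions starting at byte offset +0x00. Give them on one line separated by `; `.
+0x00: 02 50 ⇒ word 0x5002 (little)
  opcode bits[15:11]=0xa: bne/J
  [10:0] imm=2 = $2
+0x02: 39 17 ⇒ word 0x1739 (little)
  opcode bits[15:11]=0x2: li/RI
  [10:8] rd=7 = sp
  [7:0] imm=57 = $57
+0x04: 00 65 ⇒ word 0x6500 (little)
  opcode bits[15:11]=0xc: neg/R
  [10:8] rd=5 = di

bne $2; li $57, sp; neg di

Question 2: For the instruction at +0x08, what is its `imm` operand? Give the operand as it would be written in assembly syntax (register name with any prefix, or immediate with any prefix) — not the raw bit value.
$119

off 0x08: read 77 15 as little → 0x1577
  op=0x1577>>11=0x2 ⇒ li (RI)
  rd: (w>>8)&0x7=0x5 → di
  imm: (w>>0)&0xff=0x77 → $119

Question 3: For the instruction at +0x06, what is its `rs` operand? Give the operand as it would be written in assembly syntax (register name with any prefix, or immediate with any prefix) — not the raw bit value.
off 0x06: read 60 42 as little → 0x4260
  opcode bits[15:11]=0x8: lsl/RR
  rd: (w>>8)&0x7=0x2 → cx
  rs: (w>>5)&0x7=0x3 → dx

dx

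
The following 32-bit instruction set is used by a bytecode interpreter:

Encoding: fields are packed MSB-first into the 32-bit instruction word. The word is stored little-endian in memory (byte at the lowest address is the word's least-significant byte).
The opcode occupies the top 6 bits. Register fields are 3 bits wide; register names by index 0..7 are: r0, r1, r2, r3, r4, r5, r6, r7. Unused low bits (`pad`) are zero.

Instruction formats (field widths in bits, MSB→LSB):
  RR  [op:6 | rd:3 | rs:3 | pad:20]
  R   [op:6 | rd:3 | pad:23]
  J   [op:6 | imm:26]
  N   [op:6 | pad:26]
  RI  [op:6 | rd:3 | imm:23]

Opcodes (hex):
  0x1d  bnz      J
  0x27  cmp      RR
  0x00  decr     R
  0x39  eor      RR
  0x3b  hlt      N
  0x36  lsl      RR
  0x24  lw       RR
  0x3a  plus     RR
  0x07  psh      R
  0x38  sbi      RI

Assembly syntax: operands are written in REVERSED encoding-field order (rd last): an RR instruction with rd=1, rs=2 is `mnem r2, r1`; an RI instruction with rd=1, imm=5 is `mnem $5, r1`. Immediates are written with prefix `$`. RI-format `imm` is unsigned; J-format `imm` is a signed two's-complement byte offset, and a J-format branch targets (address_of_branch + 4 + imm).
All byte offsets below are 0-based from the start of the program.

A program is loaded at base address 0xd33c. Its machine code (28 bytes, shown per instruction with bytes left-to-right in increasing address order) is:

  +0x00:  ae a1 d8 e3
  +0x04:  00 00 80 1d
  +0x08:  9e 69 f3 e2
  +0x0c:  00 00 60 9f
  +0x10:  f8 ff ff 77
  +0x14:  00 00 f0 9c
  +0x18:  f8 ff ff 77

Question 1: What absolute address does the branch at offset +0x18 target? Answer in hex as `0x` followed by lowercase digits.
0xd350

[18] f8 ff ff 77 → 0x77fffff8
  opcode bits[31:26]=0x1d: bnz/J
  imm@[25:0]=0x3fffff8 (s26→-8) ⇒ $-8
  target = base 0xd33c + off 0x18 + 4 + imm -8 = 0xd350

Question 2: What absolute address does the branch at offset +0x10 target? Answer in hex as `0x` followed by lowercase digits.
off 0x10: read f8 ff ff 77 as little → 0x77fffff8
  op=0x77fffff8>>26=0x1d ⇒ bnz (J)
  [25:0] imm=67108856 (s26→-8) = $-8
  target = base 0xd33c + off 0x10 + 4 + imm -8 = 0xd348

0xd348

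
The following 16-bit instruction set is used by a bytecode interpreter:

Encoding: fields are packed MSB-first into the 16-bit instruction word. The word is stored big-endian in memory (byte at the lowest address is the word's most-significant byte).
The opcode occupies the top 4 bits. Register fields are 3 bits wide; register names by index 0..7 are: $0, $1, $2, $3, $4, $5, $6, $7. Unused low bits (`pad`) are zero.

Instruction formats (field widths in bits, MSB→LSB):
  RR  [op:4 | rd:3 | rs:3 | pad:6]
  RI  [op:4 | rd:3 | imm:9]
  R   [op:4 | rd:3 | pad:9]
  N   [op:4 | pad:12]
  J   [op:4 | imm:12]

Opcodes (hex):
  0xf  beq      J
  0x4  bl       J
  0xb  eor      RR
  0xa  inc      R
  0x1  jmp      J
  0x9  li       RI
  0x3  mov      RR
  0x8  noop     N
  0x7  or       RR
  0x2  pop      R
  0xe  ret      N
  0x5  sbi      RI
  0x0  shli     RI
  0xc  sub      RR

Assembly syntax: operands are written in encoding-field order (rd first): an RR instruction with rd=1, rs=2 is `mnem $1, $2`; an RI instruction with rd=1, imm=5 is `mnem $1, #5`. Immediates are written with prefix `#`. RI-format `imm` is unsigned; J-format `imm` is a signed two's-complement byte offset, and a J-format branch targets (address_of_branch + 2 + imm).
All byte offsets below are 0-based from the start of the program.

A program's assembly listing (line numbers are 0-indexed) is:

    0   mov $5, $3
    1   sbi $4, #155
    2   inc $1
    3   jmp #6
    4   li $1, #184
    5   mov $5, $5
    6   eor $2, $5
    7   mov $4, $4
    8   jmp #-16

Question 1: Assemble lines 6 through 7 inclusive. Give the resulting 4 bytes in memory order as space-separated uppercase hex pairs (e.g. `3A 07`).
L6: eor op=0xb:4|rd=2:3|rs=5:3|pad=0:6 ⇒ 0xb540 ⇒ big b5 40
L7: mov op=0x3:4|rd=4:3|rs=4:3|pad=0:6 ⇒ 0x3900 ⇒ big 39 00

B5 40 39 00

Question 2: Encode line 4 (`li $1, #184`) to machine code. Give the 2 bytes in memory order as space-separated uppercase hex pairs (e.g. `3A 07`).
92 B8

4. li fields op=0x9:4|rd=1:3|imm=184:9 → word 92b8h → 92 b8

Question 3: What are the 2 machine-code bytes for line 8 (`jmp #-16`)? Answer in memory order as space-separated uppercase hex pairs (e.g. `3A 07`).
8. jmp fields op=0x1:4|imm=-16:12 → word 1ff0h → 1f f0

1F F0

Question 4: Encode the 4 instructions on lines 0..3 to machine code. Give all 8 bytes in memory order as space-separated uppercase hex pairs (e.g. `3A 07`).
L0: mov op=0x3:4|rd=5:3|rs=3:3|pad=0:6 ⇒ 0x3ac0 ⇒ big 3a c0
L1: sbi op=0x5:4|rd=4:3|imm=155:9 ⇒ 0x589b ⇒ big 58 9b
L2: inc op=0xa:4|rd=1:3|pad=0:9 ⇒ 0xa200 ⇒ big a2 00
L3: jmp op=0x1:4|imm=6:12 ⇒ 0x1006 ⇒ big 10 06

3A C0 58 9B A2 00 10 06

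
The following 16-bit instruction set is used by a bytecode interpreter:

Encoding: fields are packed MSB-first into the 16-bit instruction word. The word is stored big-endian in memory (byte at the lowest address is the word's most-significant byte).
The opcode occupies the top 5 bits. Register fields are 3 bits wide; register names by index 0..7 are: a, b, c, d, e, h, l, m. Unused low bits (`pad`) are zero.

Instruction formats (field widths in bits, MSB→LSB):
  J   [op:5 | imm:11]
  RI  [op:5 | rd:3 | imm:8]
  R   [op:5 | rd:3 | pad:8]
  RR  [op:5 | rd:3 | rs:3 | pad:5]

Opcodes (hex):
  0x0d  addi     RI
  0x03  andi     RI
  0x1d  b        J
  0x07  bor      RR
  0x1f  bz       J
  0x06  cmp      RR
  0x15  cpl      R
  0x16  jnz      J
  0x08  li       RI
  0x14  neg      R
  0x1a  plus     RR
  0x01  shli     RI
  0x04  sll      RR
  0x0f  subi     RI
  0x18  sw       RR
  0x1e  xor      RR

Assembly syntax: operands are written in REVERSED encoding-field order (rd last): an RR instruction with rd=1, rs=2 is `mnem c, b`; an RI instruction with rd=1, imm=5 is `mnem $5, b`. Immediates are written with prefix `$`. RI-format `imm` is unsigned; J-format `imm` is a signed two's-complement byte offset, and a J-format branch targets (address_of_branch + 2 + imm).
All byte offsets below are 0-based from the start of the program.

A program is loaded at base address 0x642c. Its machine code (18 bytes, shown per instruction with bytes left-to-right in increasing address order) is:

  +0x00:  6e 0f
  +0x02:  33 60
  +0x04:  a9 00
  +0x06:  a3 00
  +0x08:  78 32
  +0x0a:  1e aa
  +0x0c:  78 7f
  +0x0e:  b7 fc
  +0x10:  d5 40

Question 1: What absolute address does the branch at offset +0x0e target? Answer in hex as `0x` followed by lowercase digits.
0x6438

off 0x0e: read b7 fc as big → 0xb7fc
  opcode bits[15:11]=0x16: jnz/J
  [10:0] imm=2044 (s11→-4) = $-4
  target = base 0x642c + off 0x0e + 2 + imm -4 = 0x6438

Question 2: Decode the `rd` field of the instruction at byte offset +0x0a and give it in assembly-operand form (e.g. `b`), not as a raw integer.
[0a] 1e aa → 0x1eaa
  op=0x1eaa>>11=0x3 ⇒ andi (RI)
  rd@[10:8]=0x6 ⇒ l
  imm@[7:0]=0xaa ⇒ $170

l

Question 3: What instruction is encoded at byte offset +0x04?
+0x04: a9 00 ⇒ word 0xa900 (big)
  top 5b → 0x15 → cpl [R]
  rd@[10:8]=0x1 ⇒ b

cpl b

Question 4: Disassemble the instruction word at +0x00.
[00] 6e 0f → 0x6e0f
  opcode bits[15:11]=0xd: addi/RI
  rd: (w>>8)&0x7=0x6 → l
  imm: (w>>0)&0xff=0xf → $15

addi $15, l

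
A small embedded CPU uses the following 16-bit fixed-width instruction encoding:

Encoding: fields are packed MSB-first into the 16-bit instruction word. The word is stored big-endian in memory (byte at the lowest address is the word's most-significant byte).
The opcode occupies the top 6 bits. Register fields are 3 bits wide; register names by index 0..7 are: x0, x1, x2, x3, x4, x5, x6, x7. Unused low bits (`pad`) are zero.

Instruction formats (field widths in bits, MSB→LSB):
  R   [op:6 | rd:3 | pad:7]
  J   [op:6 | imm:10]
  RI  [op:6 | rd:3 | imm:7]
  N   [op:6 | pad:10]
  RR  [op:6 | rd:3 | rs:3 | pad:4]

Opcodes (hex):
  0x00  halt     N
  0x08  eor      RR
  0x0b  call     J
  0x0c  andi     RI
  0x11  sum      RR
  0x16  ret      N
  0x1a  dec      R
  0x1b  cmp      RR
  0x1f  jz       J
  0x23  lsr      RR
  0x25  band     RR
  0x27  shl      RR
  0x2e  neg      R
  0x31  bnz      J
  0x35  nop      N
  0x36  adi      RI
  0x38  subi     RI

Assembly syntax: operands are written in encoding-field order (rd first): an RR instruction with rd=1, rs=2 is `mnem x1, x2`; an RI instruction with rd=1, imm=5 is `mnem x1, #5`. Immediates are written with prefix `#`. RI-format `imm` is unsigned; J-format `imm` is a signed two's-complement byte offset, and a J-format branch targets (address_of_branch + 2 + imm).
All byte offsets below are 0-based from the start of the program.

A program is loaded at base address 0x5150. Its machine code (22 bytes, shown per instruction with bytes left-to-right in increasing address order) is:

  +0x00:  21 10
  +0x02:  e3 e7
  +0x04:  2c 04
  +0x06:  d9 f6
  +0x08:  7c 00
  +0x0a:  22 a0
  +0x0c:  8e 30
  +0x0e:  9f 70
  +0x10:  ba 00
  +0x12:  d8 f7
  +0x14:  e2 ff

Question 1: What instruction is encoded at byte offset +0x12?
adi x1, #119

+0x12: d8 f7 ⇒ word 0xd8f7 (big)
  top 6b → 0x36 → adi [RI]
  rd@[9:7]=0x1 ⇒ x1
  imm@[6:0]=0x77 ⇒ #119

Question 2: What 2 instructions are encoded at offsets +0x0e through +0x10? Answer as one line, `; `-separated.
shl x6, x7; neg x4

off 0x0e: read 9f 70 as big → 0x9f70
  top 6b → 0x27 → shl [RR]
  [9:7] rd=6 = x6
  [6:4] rs=7 = x7
off 0x10: read ba 00 as big → 0xba00
  top 6b → 0x2e → neg [R]
  [9:7] rd=4 = x4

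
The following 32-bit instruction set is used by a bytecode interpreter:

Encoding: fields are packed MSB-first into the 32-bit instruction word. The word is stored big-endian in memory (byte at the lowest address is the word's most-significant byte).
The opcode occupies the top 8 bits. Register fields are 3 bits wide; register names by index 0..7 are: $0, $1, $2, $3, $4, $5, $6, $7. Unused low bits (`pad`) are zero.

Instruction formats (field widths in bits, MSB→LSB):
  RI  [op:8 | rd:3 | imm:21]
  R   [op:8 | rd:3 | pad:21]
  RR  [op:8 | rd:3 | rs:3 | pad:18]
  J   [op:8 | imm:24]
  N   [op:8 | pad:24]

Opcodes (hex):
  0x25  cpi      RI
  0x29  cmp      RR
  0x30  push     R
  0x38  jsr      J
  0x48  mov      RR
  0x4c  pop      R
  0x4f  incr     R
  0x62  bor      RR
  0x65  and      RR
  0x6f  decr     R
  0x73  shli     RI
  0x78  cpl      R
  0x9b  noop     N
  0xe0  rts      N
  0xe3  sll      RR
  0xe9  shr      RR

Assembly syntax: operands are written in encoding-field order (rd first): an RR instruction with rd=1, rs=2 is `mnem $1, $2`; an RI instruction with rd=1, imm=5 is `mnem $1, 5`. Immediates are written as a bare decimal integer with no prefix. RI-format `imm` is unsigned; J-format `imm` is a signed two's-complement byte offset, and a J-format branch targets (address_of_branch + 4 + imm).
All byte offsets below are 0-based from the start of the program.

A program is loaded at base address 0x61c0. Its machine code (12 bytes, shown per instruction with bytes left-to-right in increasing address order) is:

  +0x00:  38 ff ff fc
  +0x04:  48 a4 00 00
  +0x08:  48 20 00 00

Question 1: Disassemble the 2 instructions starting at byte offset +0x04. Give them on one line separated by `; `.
@+04  big-endian(48 a4 00 00) = 0x48a40000
  opcode bits[31:24]=0x48: mov/RR
  rd: (w>>21)&0x7=0x5 → $5
  rs: (w>>18)&0x7=0x1 → $1
@+08  big-endian(48 20 00 00) = 0x48200000
  opcode bits[31:24]=0x48: mov/RR
  rd: (w>>21)&0x7=0x1 → $1
  rs: (w>>18)&0x7=0x0 → $0

mov $5, $1; mov $1, $0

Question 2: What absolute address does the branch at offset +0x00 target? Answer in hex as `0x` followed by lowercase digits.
[00] 38 ff ff fc → 0x38fffffc
  top 8b → 0x38 → jsr [J]
  [23:0] imm=16777212 (s24→-4) = -4
  target = base 0x61c0 + off 0x00 + 4 + imm -4 = 0x61c0

0x61c0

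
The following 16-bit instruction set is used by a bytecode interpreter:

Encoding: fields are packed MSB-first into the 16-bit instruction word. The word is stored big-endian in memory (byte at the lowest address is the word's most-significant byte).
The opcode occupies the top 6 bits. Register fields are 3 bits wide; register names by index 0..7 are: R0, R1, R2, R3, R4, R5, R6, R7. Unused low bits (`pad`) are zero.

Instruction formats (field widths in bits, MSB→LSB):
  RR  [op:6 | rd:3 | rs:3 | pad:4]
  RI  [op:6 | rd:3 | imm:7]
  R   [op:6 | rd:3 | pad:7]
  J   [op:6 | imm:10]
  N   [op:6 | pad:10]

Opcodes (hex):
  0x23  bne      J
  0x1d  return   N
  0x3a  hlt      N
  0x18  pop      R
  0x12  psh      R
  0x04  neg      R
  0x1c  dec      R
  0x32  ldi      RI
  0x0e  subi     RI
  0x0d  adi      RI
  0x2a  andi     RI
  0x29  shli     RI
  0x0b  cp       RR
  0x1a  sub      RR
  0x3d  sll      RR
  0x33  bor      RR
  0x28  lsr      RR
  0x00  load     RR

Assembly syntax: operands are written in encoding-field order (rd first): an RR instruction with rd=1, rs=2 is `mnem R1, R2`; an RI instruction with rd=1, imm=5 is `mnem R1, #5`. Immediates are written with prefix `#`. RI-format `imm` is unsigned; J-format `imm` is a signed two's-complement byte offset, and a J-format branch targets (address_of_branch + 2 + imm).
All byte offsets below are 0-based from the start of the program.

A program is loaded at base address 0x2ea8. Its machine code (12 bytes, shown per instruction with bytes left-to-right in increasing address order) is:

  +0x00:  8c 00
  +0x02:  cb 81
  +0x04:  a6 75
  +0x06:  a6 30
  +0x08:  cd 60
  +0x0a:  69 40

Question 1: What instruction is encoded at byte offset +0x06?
[06] a6 30 → 0xa630
  opcode bits[15:10]=0x29: shli/RI
  rd@[9:7]=0x4 ⇒ R4
  imm@[6:0]=0x30 ⇒ #48

shli R4, #48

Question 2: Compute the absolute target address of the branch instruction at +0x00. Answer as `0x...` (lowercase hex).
0x2eaa

@+00  big-endian(8c 00) = 0x8c00
  opcode bits[15:10]=0x23: bne/J
  [9:0] imm=0 = #0
  target = base 0x2ea8 + off 0x00 + 2 + imm 0 = 0x2eaa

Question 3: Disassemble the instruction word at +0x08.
@+08  big-endian(cd 60) = 0xcd60
  opcode bits[15:10]=0x33: bor/RR
  rd@[9:7]=0x2 ⇒ R2
  rs@[6:4]=0x6 ⇒ R6

bor R2, R6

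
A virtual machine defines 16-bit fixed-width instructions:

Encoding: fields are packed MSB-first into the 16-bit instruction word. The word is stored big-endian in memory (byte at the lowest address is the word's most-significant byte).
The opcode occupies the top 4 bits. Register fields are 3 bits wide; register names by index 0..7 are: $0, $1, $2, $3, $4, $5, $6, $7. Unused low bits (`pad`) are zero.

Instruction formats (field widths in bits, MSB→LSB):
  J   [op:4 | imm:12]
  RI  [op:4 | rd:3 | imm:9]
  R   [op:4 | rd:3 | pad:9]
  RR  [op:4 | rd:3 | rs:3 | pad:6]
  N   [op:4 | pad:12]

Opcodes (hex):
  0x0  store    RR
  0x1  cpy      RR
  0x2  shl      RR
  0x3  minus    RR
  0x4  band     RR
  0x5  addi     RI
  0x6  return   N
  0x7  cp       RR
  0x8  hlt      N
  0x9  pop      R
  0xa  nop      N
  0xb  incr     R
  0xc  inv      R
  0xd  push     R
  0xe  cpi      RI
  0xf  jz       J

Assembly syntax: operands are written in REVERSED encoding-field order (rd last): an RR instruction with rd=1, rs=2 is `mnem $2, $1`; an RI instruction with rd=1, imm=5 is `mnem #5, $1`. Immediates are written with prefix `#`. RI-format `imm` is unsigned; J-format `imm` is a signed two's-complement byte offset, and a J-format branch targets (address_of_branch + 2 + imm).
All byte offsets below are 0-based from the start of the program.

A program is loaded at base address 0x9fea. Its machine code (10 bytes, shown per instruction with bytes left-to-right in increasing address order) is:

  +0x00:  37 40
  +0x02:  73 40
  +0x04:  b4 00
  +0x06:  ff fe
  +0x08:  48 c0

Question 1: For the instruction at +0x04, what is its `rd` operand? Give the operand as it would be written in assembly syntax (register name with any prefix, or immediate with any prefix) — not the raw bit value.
$2

@+04  big-endian(b4 00) = 0xb400
  opcode bits[15:12]=0xb: incr/R
  rd: (w>>9)&0x7=0x2 → $2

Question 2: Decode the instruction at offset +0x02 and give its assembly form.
off 0x02: read 73 40 as big → 0x7340
  op=0x7340>>12=0x7 ⇒ cp (RR)
  rd: (w>>9)&0x7=0x1 → $1
  rs: (w>>6)&0x7=0x5 → $5

cp $5, $1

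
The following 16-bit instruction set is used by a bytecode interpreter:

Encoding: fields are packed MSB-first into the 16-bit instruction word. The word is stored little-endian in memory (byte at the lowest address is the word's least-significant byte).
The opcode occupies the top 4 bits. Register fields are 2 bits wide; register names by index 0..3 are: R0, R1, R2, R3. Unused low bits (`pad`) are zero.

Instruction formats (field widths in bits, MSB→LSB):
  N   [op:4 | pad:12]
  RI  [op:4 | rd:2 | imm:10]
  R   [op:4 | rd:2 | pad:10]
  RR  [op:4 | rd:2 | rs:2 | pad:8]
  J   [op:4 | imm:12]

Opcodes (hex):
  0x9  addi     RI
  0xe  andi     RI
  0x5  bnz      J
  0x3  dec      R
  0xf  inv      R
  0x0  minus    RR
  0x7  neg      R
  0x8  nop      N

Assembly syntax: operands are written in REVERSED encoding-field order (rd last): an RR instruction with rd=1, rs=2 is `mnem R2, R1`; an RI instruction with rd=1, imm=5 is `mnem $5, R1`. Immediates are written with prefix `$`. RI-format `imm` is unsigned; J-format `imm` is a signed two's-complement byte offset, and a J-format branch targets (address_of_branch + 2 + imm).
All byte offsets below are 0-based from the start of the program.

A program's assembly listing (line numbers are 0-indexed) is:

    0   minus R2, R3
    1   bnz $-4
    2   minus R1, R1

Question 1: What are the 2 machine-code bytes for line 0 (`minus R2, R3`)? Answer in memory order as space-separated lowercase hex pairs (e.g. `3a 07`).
00 0e

0. minus fields op=0x0:4|rd=3:2|rs=2:2|pad=0:8 → word 0e00h → 00 0e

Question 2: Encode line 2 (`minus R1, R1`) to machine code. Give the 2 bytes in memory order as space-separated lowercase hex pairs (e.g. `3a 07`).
00 05

2. minus fields op=0x0:4|rd=1:2|rs=1:2|pad=0:8 → word 0500h → 00 05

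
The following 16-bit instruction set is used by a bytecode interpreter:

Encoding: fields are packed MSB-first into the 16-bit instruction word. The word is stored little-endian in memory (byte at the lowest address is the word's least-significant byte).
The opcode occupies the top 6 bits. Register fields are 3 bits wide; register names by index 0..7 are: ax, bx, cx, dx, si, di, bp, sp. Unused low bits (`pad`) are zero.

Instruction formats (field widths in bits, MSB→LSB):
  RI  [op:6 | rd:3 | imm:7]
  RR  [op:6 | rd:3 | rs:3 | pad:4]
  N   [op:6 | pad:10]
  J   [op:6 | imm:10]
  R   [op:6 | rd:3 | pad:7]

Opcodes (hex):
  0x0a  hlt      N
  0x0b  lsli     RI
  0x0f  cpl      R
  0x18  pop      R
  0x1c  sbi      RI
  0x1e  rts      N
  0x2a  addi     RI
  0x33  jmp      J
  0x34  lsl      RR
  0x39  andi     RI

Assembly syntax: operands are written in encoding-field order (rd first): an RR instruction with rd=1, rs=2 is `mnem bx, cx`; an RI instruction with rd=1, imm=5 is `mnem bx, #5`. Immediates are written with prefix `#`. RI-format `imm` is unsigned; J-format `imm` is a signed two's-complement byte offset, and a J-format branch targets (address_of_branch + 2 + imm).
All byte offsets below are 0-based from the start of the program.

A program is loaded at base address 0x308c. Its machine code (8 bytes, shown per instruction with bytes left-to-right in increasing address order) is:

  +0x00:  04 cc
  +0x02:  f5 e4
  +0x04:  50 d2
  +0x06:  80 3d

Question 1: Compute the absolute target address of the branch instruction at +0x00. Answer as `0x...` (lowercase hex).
@+00  little-endian(04 cc) = 0xcc04
  opcode bits[15:10]=0x33: jmp/J
  imm@[9:0]=0x4 ⇒ #4
  target = base 0x308c + off 0x00 + 2 + imm 4 = 0x3092

0x3092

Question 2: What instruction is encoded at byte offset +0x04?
lsl si, di

off 0x04: read 50 d2 as little → 0xd250
  op=0xd250>>10=0x34 ⇒ lsl (RR)
  [9:7] rd=4 = si
  [6:4] rs=5 = di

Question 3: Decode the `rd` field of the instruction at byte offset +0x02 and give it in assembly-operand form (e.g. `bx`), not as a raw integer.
bx

+0x02: f5 e4 ⇒ word 0xe4f5 (little)
  top 6b → 0x39 → andi [RI]
  rd: (w>>7)&0x7=0x1 → bx
  imm: (w>>0)&0x7f=0x75 → #117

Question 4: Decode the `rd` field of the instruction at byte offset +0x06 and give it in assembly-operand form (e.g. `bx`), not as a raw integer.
dx

off 0x06: read 80 3d as little → 0x3d80
  opcode bits[15:10]=0xf: cpl/R
  [9:7] rd=3 = dx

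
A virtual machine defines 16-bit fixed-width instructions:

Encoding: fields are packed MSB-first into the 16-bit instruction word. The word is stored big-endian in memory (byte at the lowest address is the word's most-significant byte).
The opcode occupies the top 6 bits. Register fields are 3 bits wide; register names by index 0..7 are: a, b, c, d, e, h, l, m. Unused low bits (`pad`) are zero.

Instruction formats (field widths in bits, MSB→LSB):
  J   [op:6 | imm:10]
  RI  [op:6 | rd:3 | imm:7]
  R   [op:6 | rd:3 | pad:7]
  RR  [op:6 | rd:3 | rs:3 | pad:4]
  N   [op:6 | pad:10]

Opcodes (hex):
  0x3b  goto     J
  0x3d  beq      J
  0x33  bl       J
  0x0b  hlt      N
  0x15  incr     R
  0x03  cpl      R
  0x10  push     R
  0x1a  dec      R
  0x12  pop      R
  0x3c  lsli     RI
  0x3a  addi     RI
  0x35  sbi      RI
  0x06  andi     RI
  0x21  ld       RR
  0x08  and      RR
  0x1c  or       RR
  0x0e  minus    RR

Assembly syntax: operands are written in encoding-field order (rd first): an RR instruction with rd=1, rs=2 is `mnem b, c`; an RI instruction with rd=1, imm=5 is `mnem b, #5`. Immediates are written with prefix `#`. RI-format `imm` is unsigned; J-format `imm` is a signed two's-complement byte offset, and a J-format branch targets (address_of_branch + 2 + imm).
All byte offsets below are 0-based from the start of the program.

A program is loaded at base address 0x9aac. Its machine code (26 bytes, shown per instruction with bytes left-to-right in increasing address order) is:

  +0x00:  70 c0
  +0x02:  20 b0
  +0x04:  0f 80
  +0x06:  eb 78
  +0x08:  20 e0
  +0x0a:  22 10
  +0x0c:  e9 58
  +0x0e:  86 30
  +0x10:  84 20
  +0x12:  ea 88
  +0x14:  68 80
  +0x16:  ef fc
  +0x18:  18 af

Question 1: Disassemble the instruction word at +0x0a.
and e, b

off 0x0a: read 22 10 as big → 0x2210
  top 6b → 0x8 → and [RR]
  rd: (w>>7)&0x7=0x4 → e
  rs: (w>>4)&0x7=0x1 → b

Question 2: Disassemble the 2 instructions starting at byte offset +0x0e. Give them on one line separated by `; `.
off 0x0e: read 86 30 as big → 0x8630
  opcode bits[15:10]=0x21: ld/RR
  [9:7] rd=4 = e
  [6:4] rs=3 = d
off 0x10: read 84 20 as big → 0x8420
  opcode bits[15:10]=0x21: ld/RR
  [9:7] rd=0 = a
  [6:4] rs=2 = c

ld e, d; ld a, c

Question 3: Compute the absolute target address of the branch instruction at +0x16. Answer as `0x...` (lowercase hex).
@+16  big-endian(ef fc) = 0xeffc
  top 6b → 0x3b → goto [J]
  imm@[9:0]=0x3fc (s10→-4) ⇒ #-4
  target = base 0x9aac + off 0x16 + 2 + imm -4 = 0x9ac0

0x9ac0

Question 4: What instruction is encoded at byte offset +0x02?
@+02  big-endian(20 b0) = 0x20b0
  op=0x20b0>>10=0x8 ⇒ and (RR)
  rd@[9:7]=0x1 ⇒ b
  rs@[6:4]=0x3 ⇒ d

and b, d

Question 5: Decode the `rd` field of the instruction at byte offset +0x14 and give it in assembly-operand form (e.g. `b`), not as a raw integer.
b

@+14  big-endian(68 80) = 0x6880
  opcode bits[15:10]=0x1a: dec/R
  rd: (w>>7)&0x7=0x1 → b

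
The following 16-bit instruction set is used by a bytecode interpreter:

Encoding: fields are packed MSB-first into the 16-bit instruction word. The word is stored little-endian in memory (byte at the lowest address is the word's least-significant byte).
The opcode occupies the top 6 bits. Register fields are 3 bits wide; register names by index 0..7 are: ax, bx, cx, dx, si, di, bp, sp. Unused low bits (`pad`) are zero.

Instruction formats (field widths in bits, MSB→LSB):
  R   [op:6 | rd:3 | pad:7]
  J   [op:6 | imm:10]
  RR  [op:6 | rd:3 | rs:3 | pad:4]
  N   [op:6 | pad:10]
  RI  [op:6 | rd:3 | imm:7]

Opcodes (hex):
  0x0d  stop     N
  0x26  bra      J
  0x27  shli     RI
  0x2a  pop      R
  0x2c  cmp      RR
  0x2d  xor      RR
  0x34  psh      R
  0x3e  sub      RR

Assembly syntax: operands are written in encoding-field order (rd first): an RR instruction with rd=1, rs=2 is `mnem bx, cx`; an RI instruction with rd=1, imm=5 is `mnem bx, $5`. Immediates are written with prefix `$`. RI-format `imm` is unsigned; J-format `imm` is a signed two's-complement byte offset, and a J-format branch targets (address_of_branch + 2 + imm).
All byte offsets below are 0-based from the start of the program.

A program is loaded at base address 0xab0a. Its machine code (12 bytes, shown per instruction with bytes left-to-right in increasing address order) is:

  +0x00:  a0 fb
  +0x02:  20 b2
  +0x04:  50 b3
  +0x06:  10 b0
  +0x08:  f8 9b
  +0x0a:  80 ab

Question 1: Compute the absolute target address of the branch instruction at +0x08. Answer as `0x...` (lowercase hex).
0xab0c

off 0x08: read f8 9b as little → 0x9bf8
  opcode bits[15:10]=0x26: bra/J
  imm: (w>>0)&0x3ff=0x3f8 (s10→-8) → $-8
  target = base 0xab0a + off 0x08 + 2 + imm -8 = 0xab0c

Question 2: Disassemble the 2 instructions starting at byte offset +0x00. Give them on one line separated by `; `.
[00] a0 fb → 0xfba0
  top 6b → 0x3e → sub [RR]
  [9:7] rd=7 = sp
  [6:4] rs=2 = cx
[02] 20 b2 → 0xb220
  top 6b → 0x2c → cmp [RR]
  [9:7] rd=4 = si
  [6:4] rs=2 = cx

sub sp, cx; cmp si, cx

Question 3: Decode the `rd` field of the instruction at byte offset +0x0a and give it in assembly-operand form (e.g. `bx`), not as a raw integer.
[0a] 80 ab → 0xab80
  opcode bits[15:10]=0x2a: pop/R
  [9:7] rd=7 = sp

sp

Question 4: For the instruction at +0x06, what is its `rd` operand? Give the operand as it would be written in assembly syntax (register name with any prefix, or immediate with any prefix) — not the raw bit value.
ax

[06] 10 b0 → 0xb010
  op=0xb010>>10=0x2c ⇒ cmp (RR)
  rd: (w>>7)&0x7=0x0 → ax
  rs: (w>>4)&0x7=0x1 → bx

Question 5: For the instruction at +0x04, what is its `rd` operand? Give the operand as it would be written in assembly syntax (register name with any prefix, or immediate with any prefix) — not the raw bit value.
off 0x04: read 50 b3 as little → 0xb350
  op=0xb350>>10=0x2c ⇒ cmp (RR)
  [9:7] rd=6 = bp
  [6:4] rs=5 = di

bp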